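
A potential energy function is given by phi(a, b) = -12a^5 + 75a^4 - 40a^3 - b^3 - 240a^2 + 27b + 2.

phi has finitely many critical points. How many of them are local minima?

2

phi separates as a function of a plus a function of b, so ∇phi=0 decouples.
∂phi/∂a = -60a(a - 4)(a - 2)(a + 1) = 0 at a ∈ {-1, 0, 2, 4}; ∂phi/∂b = -3(b - 3)(b + 3) = 0 at b ∈ {-3, 3}.
The Hessian is diagonal: diag(phi_aa, phi_bb). Second derivatives: phi_aa(-1)=900, phi_aa(0)=-480, phi_aa(2)=720, phi_aa(4)=-2400; phi_bb(-3)=18, phi_bb(3)=-18.
Local minima occur where both diagonal entries positive: (-1, -3), (2, -3). Count: 2.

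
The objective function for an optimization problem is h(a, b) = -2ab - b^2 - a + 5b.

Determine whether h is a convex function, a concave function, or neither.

h is quadratic, so its Hessian is the constant matrix H = [[0, -2], [-2, -2]].
det(H) = -4, tr(H) = -2.
det(H) < 0, so H is indefinite: neither convex nor concave.

neither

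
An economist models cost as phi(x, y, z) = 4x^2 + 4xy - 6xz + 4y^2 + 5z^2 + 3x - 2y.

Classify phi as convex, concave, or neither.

phi is quadratic, so its Hessian is the constant matrix H = [[8, 4, -6], [4, 8, 0], [-6, 0, 10]].
Leading principal minors: 8, 48, 192.
All positive ⇒ H ≻ 0 ⇒ convex.

convex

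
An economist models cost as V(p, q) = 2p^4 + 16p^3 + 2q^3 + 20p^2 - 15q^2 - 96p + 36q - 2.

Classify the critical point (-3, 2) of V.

local maximum

The mixed partial ∂²V/∂p∂q is 0, so the Hessian at any point is diag(V_pp, V_qq) = diag(8(3p^2 + 12p + 5), 6(2q - 5)).
At (-3, 2): H = diag(-32, -6).
Both eigenvalues are negative, so H is negative definite: a local maximum.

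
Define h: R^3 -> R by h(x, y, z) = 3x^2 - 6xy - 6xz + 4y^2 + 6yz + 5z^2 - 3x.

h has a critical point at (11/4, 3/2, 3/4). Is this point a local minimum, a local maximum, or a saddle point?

local minimum

The Hessian is constant: H = [[6, -6, -6], [-6, 8, 6], [-6, 6, 10]].
Leading principal minors: Δ₁ = 6, Δ₂ = 12, Δ₃ = 48.
All leading minors are positive, so H is positive definite: a local minimum.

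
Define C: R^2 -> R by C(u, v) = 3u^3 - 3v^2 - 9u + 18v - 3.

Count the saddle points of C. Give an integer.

1

C separates as a function of u plus a function of v, so ∇C=0 decouples.
∂C/∂u = 9(u - 1)(u + 1) = 0 at u ∈ {-1, 1}; ∂C/∂v = -6(v - 3) = 0 at v ∈ {3}.
The Hessian is diagonal: diag(C_uu, C_vv). Second derivatives: C_uu(-1)=-18, C_uu(1)=18; C_vv(3)=-6.
Saddle points occur where the two diagonal entries have opposite signs: (1, 3). Count: 1.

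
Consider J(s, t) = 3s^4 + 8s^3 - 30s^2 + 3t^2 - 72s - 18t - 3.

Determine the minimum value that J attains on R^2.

J(s,t) separates as P(s) + Q(t) − 3, so its minimum is min P + min Q − 3.
P'(s) = 12(s - 2)(s + 1)(s + 3) vanishes at s ∈ {-3, -1, 2}; Q'(t) = 6(t - 3) vanishes at t ∈ {3}.
Local minima of P (where P''>0): P(-3)=-27, P(2)=-152. Local minima of Q: Q(3)=-27.
So the global minimum of J is P(2) + Q(3) − 3 = -152 − 27 − 3 = -182, attained at (2, 3).

-182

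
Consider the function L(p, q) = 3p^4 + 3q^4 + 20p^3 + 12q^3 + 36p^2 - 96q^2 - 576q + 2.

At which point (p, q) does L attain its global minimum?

(0, 4)

L(p,q) separates as A(p) + B(q) + 2, so its minimum is min A + min B + 2.
A'(p) = 12p(p + 2)(p + 3) vanishes at p ∈ {-3, -2, 0}; B'(q) = 12(q - 4)(q + 3)(q + 4) vanishes at q ∈ {-4, -3, 4}.
Local minima of A (where A''>0): A(-3)=27, A(0)=0. Local minima of B: B(-4)=768, B(4)=-2304.
So the global minimum of L is A(0) + B(4) + 2 = 0 − 2304 + 2 = -2302, attained at (0, 4).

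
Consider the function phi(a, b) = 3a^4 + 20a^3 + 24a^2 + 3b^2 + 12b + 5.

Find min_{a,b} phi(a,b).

-135

phi(a,b) separates as P(a) + Q(b) + 5, so its minimum is min P + min Q + 5.
P'(a) = 12a(a + 1)(a + 4) vanishes at a ∈ {-4, -1, 0}; Q'(b) = 6b + 12 vanishes at b ∈ {-2}.
Local minima of P (where P''>0): P(-4)=-128, P(0)=0. Local minima of Q: Q(-2)=-12.
So the global minimum of phi is P(-4) + Q(-2) + 5 = -128 − 12 + 5 = -135, attained at (-4, -2).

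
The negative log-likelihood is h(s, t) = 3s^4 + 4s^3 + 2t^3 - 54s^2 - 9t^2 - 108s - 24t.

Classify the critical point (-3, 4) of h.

The mixed partial ∂²h/∂s∂t is 0, so the Hessian at any point is diag(h_ss, h_tt) = diag(12(3s^2 + 2s - 9), 6(2t - 3)).
At (-3, 4): H = diag(144, 30).
Both eigenvalues are positive, so H is positive definite: a local minimum.

local minimum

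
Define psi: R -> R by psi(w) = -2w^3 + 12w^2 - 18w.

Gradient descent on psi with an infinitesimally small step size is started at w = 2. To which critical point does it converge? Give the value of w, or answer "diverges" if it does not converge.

1

psi'(w) = -6(w - 3)(w - 1), so psi'(2) = 6.
Gradient descent moves in the -psi' direction, i.e. w is decreasing.
The nearest critical point in that direction is w = 1, where psi'' = 12 > 0 (a local minimum). The iterate converges there.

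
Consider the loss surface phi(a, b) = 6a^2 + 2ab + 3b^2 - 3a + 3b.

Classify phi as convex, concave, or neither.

phi is quadratic, so its Hessian is the constant matrix H = [[12, 2], [2, 6]].
det(H) = 68, tr(H) = 18.
det(H) > 0 and tr(H) > 0, so H is positive definite everywhere: convex.

convex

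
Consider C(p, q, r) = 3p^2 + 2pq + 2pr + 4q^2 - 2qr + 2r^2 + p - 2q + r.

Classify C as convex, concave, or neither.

convex

C is quadratic, so its Hessian is the constant matrix H = [[6, 2, 2], [2, 8, -2], [2, -2, 4]].
Leading principal minors: 6, 44, 104.
All positive ⇒ H ≻ 0 ⇒ convex.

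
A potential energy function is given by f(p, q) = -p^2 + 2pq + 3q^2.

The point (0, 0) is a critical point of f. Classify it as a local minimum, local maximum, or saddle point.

The Hessian of f is constant: H = [[-2, 2], [2, 6]].
det(H) = (-2)·6 − 2² = -16.
Since det(H) < 0, H is indefinite and the critical point is a saddle point.

saddle point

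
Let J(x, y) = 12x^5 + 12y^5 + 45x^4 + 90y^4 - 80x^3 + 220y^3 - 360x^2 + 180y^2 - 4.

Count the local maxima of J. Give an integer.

4

J separates as a function of x plus a function of y, so ∇J=0 decouples.
∂J/∂x = 60x(x - 2)(x + 2)(x + 3) = 0 at x ∈ {-3, -2, 0, 2}; ∂J/∂y = 60y(y + 1)(y + 2)(y + 3) = 0 at y ∈ {-3, -2, -1, 0}.
The Hessian is diagonal: diag(J_xx, J_yy). Second derivatives: J_xx(-3)=-900, J_xx(-2)=480, J_xx(0)=-720, J_xx(2)=2400; J_yy(-3)=-360, J_yy(-2)=120, J_yy(-1)=-120, J_yy(0)=360.
Local maxima occur where both diagonal entries negative: (-3, -3), (-3, -1), (0, -3), (0, -1). Count: 4.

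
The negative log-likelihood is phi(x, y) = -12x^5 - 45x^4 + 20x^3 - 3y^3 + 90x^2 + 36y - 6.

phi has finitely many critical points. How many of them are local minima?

phi separates as a function of x plus a function of y, so ∇phi=0 decouples.
∂phi/∂x = -60x(x - 1)(x + 1)(x + 3) = 0 at x ∈ {-3, -1, 0, 1}; ∂phi/∂y = -9(y - 2)(y + 2) = 0 at y ∈ {-2, 2}.
The Hessian is diagonal: diag(phi_xx, phi_yy). Second derivatives: phi_xx(-3)=1440, phi_xx(-1)=-240, phi_xx(0)=180, phi_xx(1)=-480; phi_yy(-2)=36, phi_yy(2)=-36.
Local minima occur where both diagonal entries positive: (-3, -2), (0, -2). Count: 2.

2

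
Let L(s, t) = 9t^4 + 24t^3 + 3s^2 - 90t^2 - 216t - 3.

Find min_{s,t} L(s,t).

-459

L(s,t) separates as P(s) + Q(t) − 3, so its minimum is min P + min Q − 3.
P'(s) = 6s vanishes at s ∈ {0}; Q'(t) = 36(t - 2)(t + 1)(t + 3) vanishes at t ∈ {-3, -1, 2}.
Local minima of P (where P''>0): P(0)=0. Local minima of Q: Q(-3)=-81, Q(2)=-456.
So the global minimum of L is P(0) + Q(2) − 3 = 0 − 456 − 3 = -459, attained at (0, 2).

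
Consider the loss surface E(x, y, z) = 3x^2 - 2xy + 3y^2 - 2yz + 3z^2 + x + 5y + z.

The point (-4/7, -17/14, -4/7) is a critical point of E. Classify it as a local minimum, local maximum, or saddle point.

The Hessian is constant: H = [[6, -2, 0], [-2, 6, -2], [0, -2, 6]].
Leading principal minors: Δ₁ = 6, Δ₂ = 32, Δ₃ = 168.
All leading minors are positive, so H is positive definite: a local minimum.

local minimum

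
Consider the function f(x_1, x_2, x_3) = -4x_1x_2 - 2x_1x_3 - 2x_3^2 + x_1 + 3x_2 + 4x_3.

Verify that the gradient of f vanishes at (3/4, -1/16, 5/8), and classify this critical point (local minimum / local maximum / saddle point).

∇f = (-4x_2 - 2x_3 + 1, -4x_1 + 3, -2x_1 - 4x_3 + 4); substituting (3/4, -1/16, 5/8) gives ∇f = (0, 0, 0), so (3/4, -1/16, 5/8) is indeed a critical point.
The Hessian is constant: H = [[0, -4, -2], [-4, 0, 0], [-2, 0, -4]].
Leading principal minors: Δ₁ = 0, Δ₂ = -16, Δ₃ = 64.
The minors fit neither the all-positive nor the alternating-sign pattern, so H is indefinite: a saddle point.

saddle point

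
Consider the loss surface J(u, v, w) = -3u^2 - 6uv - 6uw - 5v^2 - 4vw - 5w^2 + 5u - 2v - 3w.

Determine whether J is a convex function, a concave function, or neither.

concave

J is quadratic, so its Hessian is the constant matrix H = [[-6, -6, -6], [-6, -10, -4], [-6, -4, -10]].
Leading principal minors: -6, 24, -72.
Signs alternate −, +, − ⇒ H ≺ 0 ⇒ concave.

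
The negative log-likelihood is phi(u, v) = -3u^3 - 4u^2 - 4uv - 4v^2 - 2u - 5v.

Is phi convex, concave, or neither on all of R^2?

The term -3u^3 is cubic, so the Hessian is not constant.
∂²phi/∂u² = -18u - 8, which takes both signs as u varies (negative for sufficiently large u). A diagonal entry of the Hessian changing sign means the Hessian is neither positive- nor negative-semidefinite on all of R^2.

neither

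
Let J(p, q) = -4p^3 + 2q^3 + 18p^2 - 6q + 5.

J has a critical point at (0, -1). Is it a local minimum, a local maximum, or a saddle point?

saddle point

The mixed partial ∂²J/∂p∂q is 0, so the Hessian at any point is diag(J_pp, J_qq) = diag(12(-2p + 3), 12q).
At (0, -1): H = diag(36, -12).
The eigenvalues have opposite signs, so H is indefinite: a saddle point.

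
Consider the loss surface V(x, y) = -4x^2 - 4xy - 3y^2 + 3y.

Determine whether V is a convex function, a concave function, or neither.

concave

V is quadratic, so its Hessian is the constant matrix H = [[-8, -4], [-4, -6]].
det(H) = 32, tr(H) = -14.
det(H) > 0 and tr(H) < 0, so H is negative definite everywhere: concave.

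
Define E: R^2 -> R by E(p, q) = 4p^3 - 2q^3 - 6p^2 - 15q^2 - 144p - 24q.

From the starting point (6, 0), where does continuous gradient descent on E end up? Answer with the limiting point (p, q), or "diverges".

diverges

E is separable, so gradient descent decouples: p follows -∂E/∂p, q follows -∂E/∂q.
∂E/∂p = 12(p - 4)(p + 3); at p=6 this is 216, so p decreases.
∂E/∂q = -6(q + 1)(q + 4); at q=0 this is -24, so q increases.
The q-coordinate has no critical point in that direction and runs off to infinity.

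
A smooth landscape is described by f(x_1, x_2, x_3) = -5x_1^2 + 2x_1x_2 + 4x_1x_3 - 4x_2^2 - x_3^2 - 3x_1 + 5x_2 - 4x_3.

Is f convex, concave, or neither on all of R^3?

f is quadratic, so its Hessian is the constant matrix H = [[-10, 2, 4], [2, -8, 0], [4, 0, -2]].
Leading principal minors: -10, 76, -24.
Signs alternate −, +, − ⇒ H ≺ 0 ⇒ concave.

concave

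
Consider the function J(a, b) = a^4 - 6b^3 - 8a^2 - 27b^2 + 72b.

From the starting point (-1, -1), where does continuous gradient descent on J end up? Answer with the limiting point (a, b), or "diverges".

(-2, -4)

J is separable, so gradient descent decouples: a follows -∂J/∂a, b follows -∂J/∂b.
∂J/∂a = 4a(a - 2)(a + 2); at a=-1 this is 12, so a decreases.
∂J/∂b = -18(b - 1)(b + 4); at b=-1 this is 108, so b decreases.
a converges to its nearest critical value -2 (a local min of the a-part); b converges to -4. The iterate converges to (-2, -4).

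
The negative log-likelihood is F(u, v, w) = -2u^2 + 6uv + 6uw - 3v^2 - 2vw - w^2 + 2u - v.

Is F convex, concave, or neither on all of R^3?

F is quadratic, so its Hessian is the constant matrix H = [[-4, 6, 6], [6, -6, -2], [6, -2, -2]].
Leading principal minors: -4, -12, 112.
Neither pattern holds ⇒ H is indefinite ⇒ neither convex nor concave.

neither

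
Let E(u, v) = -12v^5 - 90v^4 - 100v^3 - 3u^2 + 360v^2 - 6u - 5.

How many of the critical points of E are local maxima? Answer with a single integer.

2

E separates as a function of u plus a function of v, so ∇E=0 decouples.
∂E/∂u = -6(u + 1) = 0 at u ∈ {-1}; ∂E/∂v = -60v(v - 1)(v + 3)(v + 4) = 0 at v ∈ {-4, -3, 0, 1}.
The Hessian is diagonal: diag(E_uu, E_vv). Second derivatives: E_uu(-1)=-6; E_vv(-4)=1200, E_vv(-3)=-720, E_vv(0)=720, E_vv(1)=-1200.
Local maxima occur where both diagonal entries negative: (-1, -3), (-1, 1). Count: 2.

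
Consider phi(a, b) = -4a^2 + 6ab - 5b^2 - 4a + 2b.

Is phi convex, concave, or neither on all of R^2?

concave

phi is quadratic, so its Hessian is the constant matrix H = [[-8, 6], [6, -10]].
det(H) = 44, tr(H) = -18.
det(H) > 0 and tr(H) < 0, so H is negative definite everywhere: concave.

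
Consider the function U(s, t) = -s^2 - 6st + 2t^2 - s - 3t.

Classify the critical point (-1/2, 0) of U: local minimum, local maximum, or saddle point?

The Hessian of U is constant: H = [[-2, -6], [-6, 4]].
det(H) = (-2)·4 − (-6)² = -44.
Since det(H) < 0, H is indefinite and the critical point is a saddle point.

saddle point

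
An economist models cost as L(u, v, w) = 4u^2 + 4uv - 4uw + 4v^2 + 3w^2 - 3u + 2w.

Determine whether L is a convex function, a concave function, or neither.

convex

L is quadratic, so its Hessian is the constant matrix H = [[8, 4, -4], [4, 8, 0], [-4, 0, 6]].
Leading principal minors: 8, 48, 160.
All positive ⇒ H ≻ 0 ⇒ convex.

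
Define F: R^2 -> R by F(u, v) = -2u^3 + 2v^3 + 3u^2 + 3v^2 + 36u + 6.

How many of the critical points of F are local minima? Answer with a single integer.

F separates as a function of u plus a function of v, so ∇F=0 decouples.
∂F/∂u = -6(u - 3)(u + 2) = 0 at u ∈ {-2, 3}; ∂F/∂v = 6v(v + 1) = 0 at v ∈ {-1, 0}.
The Hessian is diagonal: diag(F_uu, F_vv). Second derivatives: F_uu(-2)=30, F_uu(3)=-30; F_vv(-1)=-6, F_vv(0)=6.
Local minima occur where both diagonal entries positive: (-2, 0). Count: 1.

1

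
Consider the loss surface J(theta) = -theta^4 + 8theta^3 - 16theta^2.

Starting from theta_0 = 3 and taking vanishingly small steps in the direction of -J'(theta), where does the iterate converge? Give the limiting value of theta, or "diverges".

2

J'(theta) = -4theta(theta - 4)(theta - 2), so J'(3) = 12.
Gradient descent moves in the -J' direction, i.e. theta is decreasing.
The nearest critical point in that direction is theta = 2, where J'' = 16 > 0 (a local minimum). The iterate converges there.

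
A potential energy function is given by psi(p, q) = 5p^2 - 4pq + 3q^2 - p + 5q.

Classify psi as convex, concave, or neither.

psi is quadratic, so its Hessian is the constant matrix H = [[10, -4], [-4, 6]].
det(H) = 44, tr(H) = 16.
det(H) > 0 and tr(H) > 0, so H is positive definite everywhere: convex.

convex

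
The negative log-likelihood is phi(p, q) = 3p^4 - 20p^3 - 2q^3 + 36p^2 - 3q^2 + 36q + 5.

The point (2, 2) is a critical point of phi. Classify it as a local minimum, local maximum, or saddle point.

The mixed partial ∂²phi/∂p∂q is 0, so the Hessian at any point is diag(phi_pp, phi_qq) = diag(12(3p^2 - 10p + 6), -6(2q + 1)).
At (2, 2): H = diag(-24, -30).
Both eigenvalues are negative, so H is negative definite: a local maximum.

local maximum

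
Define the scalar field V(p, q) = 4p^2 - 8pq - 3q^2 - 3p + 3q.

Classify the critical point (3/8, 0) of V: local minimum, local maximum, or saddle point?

saddle point

The Hessian of V is constant: H = [[8, -8], [-8, -6]].
det(H) = 8·(-6) − (-8)² = -112.
Since det(H) < 0, H is indefinite and the critical point is a saddle point.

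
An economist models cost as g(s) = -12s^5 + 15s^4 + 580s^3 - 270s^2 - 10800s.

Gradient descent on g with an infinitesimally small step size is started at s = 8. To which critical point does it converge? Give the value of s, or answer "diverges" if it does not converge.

g'(s) = -60(s - 5)(s - 3)(s + 3)(s + 4), so g'(8) = -118800.
Gradient descent moves in the -g' direction, i.e. s is increasing.
There is no critical point above s=8, and g' keeps the same sign, so the iterate runs off to +∞.

diverges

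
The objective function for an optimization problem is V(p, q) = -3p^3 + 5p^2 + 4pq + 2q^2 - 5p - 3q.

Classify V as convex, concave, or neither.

neither

The term -3p^3 is cubic, so the Hessian is not constant.
∂²V/∂p² = -18p + 10, which takes both signs as p varies (negative for sufficiently large p). A diagonal entry of the Hessian changing sign means the Hessian is neither positive- nor negative-semidefinite on all of R^2.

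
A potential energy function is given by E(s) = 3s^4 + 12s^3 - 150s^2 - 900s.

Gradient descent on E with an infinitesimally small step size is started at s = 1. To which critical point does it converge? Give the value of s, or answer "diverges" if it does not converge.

E'(s) = 12(s - 5)(s + 3)(s + 5), so E'(1) = -1152.
Gradient descent moves in the -E' direction, i.e. s is increasing.
The nearest critical point in that direction is s = 5, where E'' = 960 > 0 (a local minimum). The iterate converges there.

5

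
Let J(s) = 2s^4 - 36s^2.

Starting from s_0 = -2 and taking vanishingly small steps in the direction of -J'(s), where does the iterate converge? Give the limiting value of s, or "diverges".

J'(s) = 8s(s - 3)(s + 3), so J'(-2) = 80.
Gradient descent moves in the -J' direction, i.e. s is decreasing.
The nearest critical point in that direction is s = -3, where J'' = 144 > 0 (a local minimum). The iterate converges there.

-3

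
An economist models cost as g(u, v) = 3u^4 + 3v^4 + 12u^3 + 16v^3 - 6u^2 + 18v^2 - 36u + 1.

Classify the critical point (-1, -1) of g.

local maximum

The mixed partial ∂²g/∂u∂v is 0, so the Hessian at any point is diag(g_uu, g_vv) = diag(12(3u^2 + 6u - 1), 12(3v^2 + 8v + 3)).
At (-1, -1): H = diag(-48, -24).
Both eigenvalues are negative, so H is negative definite: a local maximum.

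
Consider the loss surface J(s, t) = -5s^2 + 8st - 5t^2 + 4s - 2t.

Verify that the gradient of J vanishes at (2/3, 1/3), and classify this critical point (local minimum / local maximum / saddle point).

local maximum

∇J = (-10s + 8t + 4, 8s - 10t - 2); substituting (2/3, 1/3) gives ∇J = (0, 0), so (2/3, 1/3) is indeed a critical point.
The Hessian of J is constant: H = [[-10, 8], [8, -10]].
det(H) = (-10)·(-10) − 8² = 36.
det(H) > 0 and tr(H) = -20 < 0, so H is negative definite and the point is a local maximum.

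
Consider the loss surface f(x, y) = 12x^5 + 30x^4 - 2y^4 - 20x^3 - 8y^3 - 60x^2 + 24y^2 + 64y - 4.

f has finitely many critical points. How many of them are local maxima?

4

f separates as a function of x plus a function of y, so ∇f=0 decouples.
∂f/∂x = 60x(x - 1)(x + 1)(x + 2) = 0 at x ∈ {-2, -1, 0, 1}; ∂f/∂y = -8(y - 2)(y + 1)(y + 4) = 0 at y ∈ {-4, -1, 2}.
The Hessian is diagonal: diag(f_xx, f_yy). Second derivatives: f_xx(-2)=-360, f_xx(-1)=120, f_xx(0)=-120, f_xx(1)=360; f_yy(-4)=-144, f_yy(-1)=72, f_yy(2)=-144.
Local maxima occur where both diagonal entries negative: (-2, -4), (-2, 2), (0, -4), (0, 2). Count: 4.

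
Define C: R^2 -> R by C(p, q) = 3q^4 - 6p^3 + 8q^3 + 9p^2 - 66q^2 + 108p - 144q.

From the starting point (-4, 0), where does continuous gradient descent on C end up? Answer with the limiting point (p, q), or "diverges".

(-2, 3)

C is separable, so gradient descent decouples: p follows -∂C/∂p, q follows -∂C/∂q.
∂C/∂p = -18(p - 3)(p + 2); at p=-4 this is -252, so p increases.
∂C/∂q = 12(q - 3)(q + 1)(q + 4); at q=0 this is -144, so q increases.
p converges to its nearest critical value -2 (a local min of the p-part); q converges to 3. The iterate converges to (-2, 3).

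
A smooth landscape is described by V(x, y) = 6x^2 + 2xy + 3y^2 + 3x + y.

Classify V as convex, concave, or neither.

convex

V is quadratic, so its Hessian is the constant matrix H = [[12, 2], [2, 6]].
det(H) = 68, tr(H) = 18.
det(H) > 0 and tr(H) > 0, so H is positive definite everywhere: convex.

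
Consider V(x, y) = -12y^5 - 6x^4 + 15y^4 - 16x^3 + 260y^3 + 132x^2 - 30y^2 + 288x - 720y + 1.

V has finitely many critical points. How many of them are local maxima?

4

V separates as a function of x plus a function of y, so ∇V=0 decouples.
∂V/∂x = -24(x - 3)(x + 1)(x + 4) = 0 at x ∈ {-4, -1, 3}; ∂V/∂y = -60(y - 4)(y - 1)(y + 1)(y + 3) = 0 at y ∈ {-3, -1, 1, 4}.
The Hessian is diagonal: diag(V_xx, V_yy). Second derivatives: V_xx(-4)=-504, V_xx(-1)=288, V_xx(3)=-672; V_yy(-3)=3360, V_yy(-1)=-1200, V_yy(1)=1440, V_yy(4)=-6300.
Local maxima occur where both diagonal entries negative: (-4, -1), (-4, 4), (3, -1), (3, 4). Count: 4.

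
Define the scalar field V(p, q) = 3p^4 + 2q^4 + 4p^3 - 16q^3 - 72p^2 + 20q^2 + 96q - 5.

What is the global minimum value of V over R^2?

-703

V(p,q) separates as A(p) + B(q) − 5, so its minimum is min A + min B − 5.
A'(p) = 12p(p - 3)(p + 4) vanishes at p ∈ {-4, 0, 3}; B'(q) = 8(q - 4)(q - 3)(q + 1) vanishes at q ∈ {-1, 3, 4}.
Local minima of A (where A''>0): A(-4)=-640, A(3)=-297. Local minima of B: B(-1)=-58, B(4)=192.
So the global minimum of V is A(-4) + B(-1) − 5 = -640 − 58 − 5 = -703, attained at (-4, -1).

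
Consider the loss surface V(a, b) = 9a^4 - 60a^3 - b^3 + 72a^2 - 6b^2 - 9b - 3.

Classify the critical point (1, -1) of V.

local maximum

The mixed partial ∂²V/∂a∂b is 0, so the Hessian at any point is diag(V_aa, V_bb) = diag(36(3a^2 - 10a + 4), -6(b + 2)).
At (1, -1): H = diag(-108, -6).
Both eigenvalues are negative, so H is negative definite: a local maximum.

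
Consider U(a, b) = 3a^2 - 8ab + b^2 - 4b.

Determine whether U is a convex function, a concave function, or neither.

U is quadratic, so its Hessian is the constant matrix H = [[6, -8], [-8, 2]].
det(H) = -52, tr(H) = 8.
det(H) < 0, so H is indefinite: neither convex nor concave.

neither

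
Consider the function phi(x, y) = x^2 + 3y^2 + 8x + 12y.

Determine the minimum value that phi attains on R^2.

phi(x,y) separates as P(x) + Q(y), so its minimum is min P + min Q.
P'(x) = 2x + 8 vanishes at x ∈ {-4}; Q'(y) = 6y + 12 vanishes at y ∈ {-2}.
Local minima of P (where P''>0): P(-4)=-16. Local minima of Q: Q(-2)=-12.
So the global minimum of phi is P(-4) + Q(-2) = -16 − 12 = -28, attained at (-4, -2).

-28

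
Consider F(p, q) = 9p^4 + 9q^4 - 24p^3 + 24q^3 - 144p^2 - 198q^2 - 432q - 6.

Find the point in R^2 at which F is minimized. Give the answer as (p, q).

(4, 3)

F(p,q) separates as A(p) + B(q) − 6, so its minimum is min A + min B − 6.
A'(p) = 36p(p - 4)(p + 2) vanishes at p ∈ {-2, 0, 4}; B'(q) = 36(q - 3)(q + 1)(q + 4) vanishes at q ∈ {-4, -1, 3}.
Local minima of A (where A''>0): A(-2)=-240, A(4)=-1536. Local minima of B: B(-4)=-672, B(3)=-1701.
So the global minimum of F is A(4) + B(3) − 6 = -1536 − 1701 − 6 = -3243, attained at (4, 3).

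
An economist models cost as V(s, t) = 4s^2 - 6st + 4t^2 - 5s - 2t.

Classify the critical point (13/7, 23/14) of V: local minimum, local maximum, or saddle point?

The Hessian of V is constant: H = [[8, -6], [-6, 8]].
det(H) = 8·8 − (-6)² = 28.
det(H) > 0 and tr(H) = 16 > 0, so H is positive definite and the point is a local minimum.

local minimum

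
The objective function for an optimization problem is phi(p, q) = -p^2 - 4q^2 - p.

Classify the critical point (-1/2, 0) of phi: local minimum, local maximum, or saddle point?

local maximum

The Hessian of phi is constant: H = [[-2, 0], [0, -8]].
det(H) = (-2)·(-8) − 0² = 16.
det(H) > 0 and tr(H) = -10 < 0, so H is negative definite and the point is a local maximum.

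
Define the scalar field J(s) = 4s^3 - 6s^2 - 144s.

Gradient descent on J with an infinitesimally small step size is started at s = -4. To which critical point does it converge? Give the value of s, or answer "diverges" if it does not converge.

J'(s) = 12(s - 4)(s + 3), so J'(-4) = 96.
Gradient descent moves in the -J' direction, i.e. s is decreasing.
There is no critical point below s=-4, and J' keeps the same sign, so the iterate runs off to −∞.

diverges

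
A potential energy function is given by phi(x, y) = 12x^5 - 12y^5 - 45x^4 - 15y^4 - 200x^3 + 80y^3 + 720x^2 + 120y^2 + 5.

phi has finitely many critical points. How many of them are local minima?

4

phi separates as a function of x plus a function of y, so ∇phi=0 decouples.
∂phi/∂x = 60x(x - 4)(x - 2)(x + 3) = 0 at x ∈ {-3, 0, 2, 4}; ∂phi/∂y = -60y(y - 2)(y + 1)(y + 2) = 0 at y ∈ {-2, -1, 0, 2}.
The Hessian is diagonal: diag(phi_xx, phi_yy). Second derivatives: phi_xx(-3)=-6300, phi_xx(0)=1440, phi_xx(2)=-1200, phi_xx(4)=3360; phi_yy(-2)=480, phi_yy(-1)=-180, phi_yy(0)=240, phi_yy(2)=-1440.
Local minima occur where both diagonal entries positive: (0, -2), (0, 0), (4, -2), (4, 0). Count: 4.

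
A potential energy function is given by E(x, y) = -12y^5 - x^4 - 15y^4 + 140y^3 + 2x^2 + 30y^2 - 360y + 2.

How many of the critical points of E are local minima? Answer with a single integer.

E separates as a function of x plus a function of y, so ∇E=0 decouples.
∂E/∂x = -4x(x - 1)(x + 1) = 0 at x ∈ {-1, 0, 1}; ∂E/∂y = -60(y - 2)(y - 1)(y + 1)(y + 3) = 0 at y ∈ {-3, -1, 1, 2}.
The Hessian is diagonal: diag(E_xx, E_yy). Second derivatives: E_xx(-1)=-8, E_xx(0)=4, E_xx(1)=-8; E_yy(-3)=2400, E_yy(-1)=-720, E_yy(1)=480, E_yy(2)=-900.
Local minima occur where both diagonal entries positive: (0, -3), (0, 1). Count: 2.

2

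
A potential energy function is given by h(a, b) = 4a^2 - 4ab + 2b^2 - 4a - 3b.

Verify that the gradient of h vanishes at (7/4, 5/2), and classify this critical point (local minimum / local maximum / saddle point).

∇h = (8a - 4b - 4, -4a + 4b - 3); substituting (7/4, 5/2) gives ∇h = (0, 0), so (7/4, 5/2) is indeed a critical point.
The Hessian of h is constant: H = [[8, -4], [-4, 4]].
det(H) = 8·4 − (-4)² = 16.
det(H) > 0 and tr(H) = 12 > 0, so H is positive definite and the point is a local minimum.

local minimum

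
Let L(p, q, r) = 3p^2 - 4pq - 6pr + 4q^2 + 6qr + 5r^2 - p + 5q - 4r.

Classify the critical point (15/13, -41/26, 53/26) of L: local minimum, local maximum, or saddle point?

The Hessian is constant: H = [[6, -4, -6], [-4, 8, 6], [-6, 6, 10]].
Leading principal minors: Δ₁ = 6, Δ₂ = 32, Δ₃ = 104.
All leading minors are positive, so H is positive definite: a local minimum.

local minimum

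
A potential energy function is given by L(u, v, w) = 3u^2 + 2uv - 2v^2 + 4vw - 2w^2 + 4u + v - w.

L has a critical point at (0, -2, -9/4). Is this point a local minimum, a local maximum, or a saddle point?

The Hessian is constant: H = [[6, 2, 0], [2, -4, 4], [0, 4, -4]].
Leading principal minors: Δ₁ = 6, Δ₂ = -28, Δ₃ = 16.
The minors fit neither the all-positive nor the alternating-sign pattern, so H is indefinite: a saddle point.

saddle point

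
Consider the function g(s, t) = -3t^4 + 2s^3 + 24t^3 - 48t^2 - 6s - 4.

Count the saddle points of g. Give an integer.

3

g separates as a function of s plus a function of t, so ∇g=0 decouples.
∂g/∂s = 6(s - 1)(s + 1) = 0 at s ∈ {-1, 1}; ∂g/∂t = -12t(t - 4)(t - 2) = 0 at t ∈ {0, 2, 4}.
The Hessian is diagonal: diag(g_ss, g_tt). Second derivatives: g_ss(-1)=-12, g_ss(1)=12; g_tt(0)=-96, g_tt(2)=48, g_tt(4)=-96.
Saddle points occur where the two diagonal entries have opposite signs: (-1, 2), (1, 0), (1, 4). Count: 3.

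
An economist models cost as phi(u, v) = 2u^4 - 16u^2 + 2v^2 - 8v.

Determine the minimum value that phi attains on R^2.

phi(u,v) separates as P(u) + Q(v), so its minimum is min P + min Q.
P'(u) = 8u(u - 2)(u + 2) vanishes at u ∈ {-2, 0, 2}; Q'(v) = 4v - 8 vanishes at v ∈ {2}.
Local minima of P (where P''>0): P(-2)=-32, P(2)=-32. Local minima of Q: Q(2)=-8.
So the global minimum of phi is P(-2) + Q(2) = -32 − 8 = -40, attained at (-2, 2).

-40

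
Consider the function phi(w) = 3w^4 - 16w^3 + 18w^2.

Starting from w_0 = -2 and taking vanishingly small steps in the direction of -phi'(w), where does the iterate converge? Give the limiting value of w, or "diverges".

phi'(w) = 12w(w - 3)(w - 1), so phi'(-2) = -360.
Gradient descent moves in the -phi' direction, i.e. w is increasing.
The nearest critical point in that direction is w = 0, where phi'' = 36 > 0 (a local minimum). The iterate converges there.

0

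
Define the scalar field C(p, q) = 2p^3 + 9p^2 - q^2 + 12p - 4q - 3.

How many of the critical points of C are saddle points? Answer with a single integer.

C separates as a function of p plus a function of q, so ∇C=0 decouples.
∂C/∂p = 6(p + 1)(p + 2) = 0 at p ∈ {-2, -1}; ∂C/∂q = -2(q + 2) = 0 at q ∈ {-2}.
The Hessian is diagonal: diag(C_pp, C_qq). Second derivatives: C_pp(-2)=-6, C_pp(-1)=6; C_qq(-2)=-2.
Saddle points occur where the two diagonal entries have opposite signs: (-1, -2). Count: 1.

1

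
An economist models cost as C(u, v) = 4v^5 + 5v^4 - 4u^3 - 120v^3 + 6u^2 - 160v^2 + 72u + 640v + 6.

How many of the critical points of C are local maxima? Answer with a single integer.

C separates as a function of u plus a function of v, so ∇C=0 decouples.
∂C/∂u = -12(u - 3)(u + 2) = 0 at u ∈ {-2, 3}; ∂C/∂v = 20(v - 4)(v - 1)(v + 2)(v + 4) = 0 at v ∈ {-4, -2, 1, 4}.
The Hessian is diagonal: diag(C_uu, C_vv). Second derivatives: C_uu(-2)=60, C_uu(3)=-60; C_vv(-4)=-1600, C_vv(-2)=720, C_vv(1)=-900, C_vv(4)=2880.
Local maxima occur where both diagonal entries negative: (3, -4), (3, 1). Count: 2.

2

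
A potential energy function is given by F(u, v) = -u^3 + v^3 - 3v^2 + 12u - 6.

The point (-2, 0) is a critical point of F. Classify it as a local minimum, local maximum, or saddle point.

saddle point

The mixed partial ∂²F/∂u∂v is 0, so the Hessian at any point is diag(F_uu, F_vv) = diag(-6u, 6(v - 1)).
At (-2, 0): H = diag(12, -6).
The eigenvalues have opposite signs, so H is indefinite: a saddle point.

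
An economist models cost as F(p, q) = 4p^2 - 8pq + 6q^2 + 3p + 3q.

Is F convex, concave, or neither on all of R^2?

F is quadratic, so its Hessian is the constant matrix H = [[8, -8], [-8, 12]].
det(H) = 32, tr(H) = 20.
det(H) > 0 and tr(H) > 0, so H is positive definite everywhere: convex.

convex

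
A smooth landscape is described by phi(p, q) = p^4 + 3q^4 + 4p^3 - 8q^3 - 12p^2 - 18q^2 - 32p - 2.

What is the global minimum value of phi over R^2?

-201

phi(p,q) separates as A(p) + B(q) − 2, so its minimum is min A + min B − 2.
A'(p) = 4(p - 2)(p + 1)(p + 4) vanishes at p ∈ {-4, -1, 2}; B'(q) = 12q(q - 3)(q + 1) vanishes at q ∈ {-1, 0, 3}.
Local minima of A (where A''>0): A(-4)=-64, A(2)=-64. Local minima of B: B(-1)=-7, B(3)=-135.
So the global minimum of phi is A(-4) + B(3) − 2 = -64 − 135 − 2 = -201, attained at (-4, 3).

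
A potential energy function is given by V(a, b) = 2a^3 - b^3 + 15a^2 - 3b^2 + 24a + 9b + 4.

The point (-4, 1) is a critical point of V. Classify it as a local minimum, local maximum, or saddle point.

The mixed partial ∂²V/∂a∂b is 0, so the Hessian at any point is diag(V_aa, V_bb) = diag(6(2a + 5), -6(b + 1)).
At (-4, 1): H = diag(-18, -12).
Both eigenvalues are negative, so H is negative definite: a local maximum.

local maximum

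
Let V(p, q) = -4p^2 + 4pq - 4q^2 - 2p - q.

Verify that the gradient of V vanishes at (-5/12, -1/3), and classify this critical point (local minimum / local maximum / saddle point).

local maximum

∇V = (-8p + 4q - 2, 4p - 8q - 1); substituting (-5/12, -1/3) gives ∇V = (0, 0), so (-5/12, -1/3) is indeed a critical point.
The Hessian of V is constant: H = [[-8, 4], [4, -8]].
det(H) = (-8)·(-8) − 4² = 48.
det(H) > 0 and tr(H) = -16 < 0, so H is negative definite and the point is a local maximum.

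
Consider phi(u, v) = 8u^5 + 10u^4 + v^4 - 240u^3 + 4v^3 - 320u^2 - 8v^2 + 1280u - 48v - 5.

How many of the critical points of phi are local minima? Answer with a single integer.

4

phi separates as a function of u plus a function of v, so ∇phi=0 decouples.
∂phi/∂u = 40(u - 4)(u - 1)(u + 2)(u + 4) = 0 at u ∈ {-4, -2, 1, 4}; ∂phi/∂v = 4(v - 2)(v + 2)(v + 3) = 0 at v ∈ {-3, -2, 2}.
The Hessian is diagonal: diag(phi_uu, phi_vv). Second derivatives: phi_uu(-4)=-3200, phi_uu(-2)=1440, phi_uu(1)=-1800, phi_uu(4)=5760; phi_vv(-3)=20, phi_vv(-2)=-16, phi_vv(2)=80.
Local minima occur where both diagonal entries positive: (-2, -3), (-2, 2), (4, -3), (4, 2). Count: 4.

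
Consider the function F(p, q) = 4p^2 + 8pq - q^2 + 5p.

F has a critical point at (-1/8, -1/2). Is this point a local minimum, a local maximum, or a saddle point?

saddle point

The Hessian of F is constant: H = [[8, 8], [8, -2]].
det(H) = 8·(-2) − 8² = -80.
Since det(H) < 0, H is indefinite and the critical point is a saddle point.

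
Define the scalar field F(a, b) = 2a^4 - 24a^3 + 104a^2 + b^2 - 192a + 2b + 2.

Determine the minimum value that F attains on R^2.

F(a,b) separates as P(a) + Q(b) + 2, so its minimum is min P + min Q + 2.
P'(a) = 8(a - 4)(a - 3)(a - 2) vanishes at a ∈ {2, 3, 4}; Q'(b) = 2b + 2 vanishes at b ∈ {-1}.
Local minima of P (where P''>0): P(2)=-128, P(4)=-128. Local minima of Q: Q(-1)=-1.
So the global minimum of F is P(2) + Q(-1) + 2 = -128 − 1 + 2 = -127, attained at (2, -1).

-127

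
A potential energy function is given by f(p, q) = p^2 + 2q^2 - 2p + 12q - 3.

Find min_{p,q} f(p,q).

f(p,q) separates as A(p) + B(q) − 3, so its minimum is min A + min B − 3.
A'(p) = 2p - 2 vanishes at p ∈ {1}; B'(q) = 4q + 12 vanishes at q ∈ {-3}.
Local minima of A (where A''>0): A(1)=-1. Local minima of B: B(-3)=-18.
So the global minimum of f is A(1) + B(-3) − 3 = -1 − 18 − 3 = -22, attained at (1, -3).

-22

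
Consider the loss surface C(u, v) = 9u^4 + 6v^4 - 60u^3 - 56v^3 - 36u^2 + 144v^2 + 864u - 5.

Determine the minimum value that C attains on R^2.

C(u,v) separates as P(u) + Q(v) − 5, so its minimum is min P + min Q − 5.
P'(u) = 36(u - 4)(u - 3)(u + 2) vanishes at u ∈ {-2, 3, 4}; Q'(v) = 24v(v - 4)(v - 3) vanishes at v ∈ {0, 3, 4}.
Local minima of P (where P''>0): P(-2)=-1248, P(4)=1344. Local minima of Q: Q(0)=0, Q(4)=256.
So the global minimum of C is P(-2) + Q(0) − 5 = -1248 + 0 − 5 = -1253, attained at (-2, 0).

-1253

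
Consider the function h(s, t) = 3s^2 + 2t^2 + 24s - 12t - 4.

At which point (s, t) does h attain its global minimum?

h(s,t) separates as P(s) + Q(t) − 4, so its minimum is min P + min Q − 4.
P'(s) = 6s + 24 vanishes at s ∈ {-4}; Q'(t) = 4(t - 3) vanishes at t ∈ {3}.
Local minima of P (where P''>0): P(-4)=-48. Local minima of Q: Q(3)=-18.
So the global minimum of h is P(-4) + Q(3) − 4 = -48 − 18 − 4 = -70, attained at (-4, 3).

(-4, 3)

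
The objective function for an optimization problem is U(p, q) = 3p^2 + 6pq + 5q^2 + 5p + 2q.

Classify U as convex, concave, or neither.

U is quadratic, so its Hessian is the constant matrix H = [[6, 6], [6, 10]].
det(H) = 24, tr(H) = 16.
det(H) > 0 and tr(H) > 0, so H is positive definite everywhere: convex.

convex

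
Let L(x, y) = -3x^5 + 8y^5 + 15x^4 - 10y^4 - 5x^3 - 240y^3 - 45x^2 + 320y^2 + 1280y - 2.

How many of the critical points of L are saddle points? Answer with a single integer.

L separates as a function of x plus a function of y, so ∇L=0 decouples.
∂L/∂x = -15x(x - 3)(x - 2)(x + 1) = 0 at x ∈ {-1, 0, 2, 3}; ∂L/∂y = 40(y - 4)(y - 2)(y + 1)(y + 4) = 0 at y ∈ {-4, -1, 2, 4}.
The Hessian is diagonal: diag(L_xx, L_yy). Second derivatives: L_xx(-1)=180, L_xx(0)=-90, L_xx(2)=90, L_xx(3)=-180; L_yy(-4)=-5760, L_yy(-1)=1800, L_yy(2)=-1440, L_yy(4)=3200.
Saddle points occur where the two diagonal entries have opposite signs: (-1, -4), (-1, 2), (0, -1), (0, 4), (2, -4), (2, 2), (3, -1), (3, 4). Count: 8.

8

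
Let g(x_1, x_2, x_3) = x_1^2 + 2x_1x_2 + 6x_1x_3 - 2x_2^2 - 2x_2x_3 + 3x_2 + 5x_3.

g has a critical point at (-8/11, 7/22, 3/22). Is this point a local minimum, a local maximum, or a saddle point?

saddle point

The Hessian is constant: H = [[2, 2, 6], [2, -4, -2], [6, -2, 0]].
Leading principal minors: Δ₁ = 2, Δ₂ = -12, Δ₃ = 88.
The minors fit neither the all-positive nor the alternating-sign pattern, so H is indefinite: a saddle point.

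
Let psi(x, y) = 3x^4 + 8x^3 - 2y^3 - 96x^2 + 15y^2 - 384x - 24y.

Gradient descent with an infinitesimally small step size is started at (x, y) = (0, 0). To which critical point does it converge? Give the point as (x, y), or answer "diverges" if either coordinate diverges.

psi is separable, so gradient descent decouples: x follows -∂psi/∂x, y follows -∂psi/∂y.
∂psi/∂x = 12(x - 4)(x + 2)(x + 4); at x=0 this is -384, so x increases.
∂psi/∂y = -6(y - 4)(y - 1); at y=0 this is -24, so y increases.
x converges to its nearest critical value 4 (a local min of the x-part); y converges to 1. The iterate converges to (4, 1).

(4, 1)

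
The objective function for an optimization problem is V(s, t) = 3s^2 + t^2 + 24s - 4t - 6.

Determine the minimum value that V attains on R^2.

V(s,t) separates as P(s) + Q(t) − 6, so its minimum is min P + min Q − 6.
P'(s) = 6s + 24 vanishes at s ∈ {-4}; Q'(t) = 2(t - 2) vanishes at t ∈ {2}.
Local minima of P (where P''>0): P(-4)=-48. Local minima of Q: Q(2)=-4.
So the global minimum of V is P(-4) + Q(2) − 6 = -48 − 4 − 6 = -58, attained at (-4, 2).

-58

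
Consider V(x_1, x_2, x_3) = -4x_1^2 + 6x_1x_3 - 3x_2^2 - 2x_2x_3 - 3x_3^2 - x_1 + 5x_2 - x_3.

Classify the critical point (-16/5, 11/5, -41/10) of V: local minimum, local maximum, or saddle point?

The Hessian is constant: H = [[-8, 0, 6], [0, -6, -2], [6, -2, -6]].
Leading principal minors: Δ₁ = -8, Δ₂ = 48, Δ₃ = -40.
The minors alternate sign starting negative (−, +, −), so H is negative definite: a local maximum.

local maximum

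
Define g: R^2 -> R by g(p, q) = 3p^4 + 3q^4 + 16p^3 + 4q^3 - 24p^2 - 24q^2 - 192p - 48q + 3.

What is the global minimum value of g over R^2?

g(p,q) separates as A(p) + B(q) + 3, so its minimum is min A + min B + 3.
A'(p) = 12(p - 2)(p + 2)(p + 4) vanishes at p ∈ {-4, -2, 2}; B'(q) = 12(q - 2)(q + 1)(q + 2) vanishes at q ∈ {-2, -1, 2}.
Local minima of A (where A''>0): A(-4)=128, A(2)=-304. Local minima of B: B(-2)=16, B(2)=-112.
So the global minimum of g is A(2) + B(2) + 3 = -304 − 112 + 3 = -413, attained at (2, 2).

-413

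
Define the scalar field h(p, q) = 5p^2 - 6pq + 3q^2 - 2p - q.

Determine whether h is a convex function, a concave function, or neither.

h is quadratic, so its Hessian is the constant matrix H = [[10, -6], [-6, 6]].
det(H) = 24, tr(H) = 16.
det(H) > 0 and tr(H) > 0, so H is positive definite everywhere: convex.

convex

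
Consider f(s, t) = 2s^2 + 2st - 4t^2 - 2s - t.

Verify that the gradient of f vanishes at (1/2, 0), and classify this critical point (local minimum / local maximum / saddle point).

∇f = (4s + 2t - 2, 2s - 8t - 1); substituting (1/2, 0) gives ∇f = (0, 0), so (1/2, 0) is indeed a critical point.
The Hessian of f is constant: H = [[4, 2], [2, -8]].
det(H) = 4·(-8) − 2² = -36.
Since det(H) < 0, H is indefinite and the critical point is a saddle point.

saddle point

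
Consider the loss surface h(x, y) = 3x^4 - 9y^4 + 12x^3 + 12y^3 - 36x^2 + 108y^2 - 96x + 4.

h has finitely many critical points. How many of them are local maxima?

h separates as a function of x plus a function of y, so ∇h=0 decouples.
∂h/∂x = 12(x - 2)(x + 1)(x + 4) = 0 at x ∈ {-4, -1, 2}; ∂h/∂y = -36y(y - 3)(y + 2) = 0 at y ∈ {-2, 0, 3}.
The Hessian is diagonal: diag(h_xx, h_yy). Second derivatives: h_xx(-4)=216, h_xx(-1)=-108, h_xx(2)=216; h_yy(-2)=-360, h_yy(0)=216, h_yy(3)=-540.
Local maxima occur where both diagonal entries negative: (-1, -2), (-1, 3). Count: 2.

2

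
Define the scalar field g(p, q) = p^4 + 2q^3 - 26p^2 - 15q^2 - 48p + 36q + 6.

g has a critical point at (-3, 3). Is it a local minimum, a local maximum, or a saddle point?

The mixed partial ∂²g/∂p∂q is 0, so the Hessian at any point is diag(g_pp, g_qq) = diag(4(3p^2 - 13), 6(2q - 5)).
At (-3, 3): H = diag(56, 6).
Both eigenvalues are positive, so H is positive definite: a local minimum.

local minimum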